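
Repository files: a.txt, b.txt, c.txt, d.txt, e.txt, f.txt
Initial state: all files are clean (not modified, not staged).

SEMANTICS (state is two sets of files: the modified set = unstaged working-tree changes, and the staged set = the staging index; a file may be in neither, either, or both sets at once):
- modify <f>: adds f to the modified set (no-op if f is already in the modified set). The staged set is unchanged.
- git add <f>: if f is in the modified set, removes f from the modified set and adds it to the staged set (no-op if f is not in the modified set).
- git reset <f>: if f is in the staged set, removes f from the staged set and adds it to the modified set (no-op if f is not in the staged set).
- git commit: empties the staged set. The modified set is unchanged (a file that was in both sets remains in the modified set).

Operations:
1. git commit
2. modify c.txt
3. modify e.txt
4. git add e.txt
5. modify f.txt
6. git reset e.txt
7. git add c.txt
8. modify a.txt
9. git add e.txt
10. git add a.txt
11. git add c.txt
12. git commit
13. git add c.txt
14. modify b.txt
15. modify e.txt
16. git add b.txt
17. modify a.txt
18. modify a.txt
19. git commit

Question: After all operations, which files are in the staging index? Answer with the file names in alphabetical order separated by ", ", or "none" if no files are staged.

Answer: none

Derivation:
After op 1 (git commit): modified={none} staged={none}
After op 2 (modify c.txt): modified={c.txt} staged={none}
After op 3 (modify e.txt): modified={c.txt, e.txt} staged={none}
After op 4 (git add e.txt): modified={c.txt} staged={e.txt}
After op 5 (modify f.txt): modified={c.txt, f.txt} staged={e.txt}
After op 6 (git reset e.txt): modified={c.txt, e.txt, f.txt} staged={none}
After op 7 (git add c.txt): modified={e.txt, f.txt} staged={c.txt}
After op 8 (modify a.txt): modified={a.txt, e.txt, f.txt} staged={c.txt}
After op 9 (git add e.txt): modified={a.txt, f.txt} staged={c.txt, e.txt}
After op 10 (git add a.txt): modified={f.txt} staged={a.txt, c.txt, e.txt}
After op 11 (git add c.txt): modified={f.txt} staged={a.txt, c.txt, e.txt}
After op 12 (git commit): modified={f.txt} staged={none}
After op 13 (git add c.txt): modified={f.txt} staged={none}
After op 14 (modify b.txt): modified={b.txt, f.txt} staged={none}
After op 15 (modify e.txt): modified={b.txt, e.txt, f.txt} staged={none}
After op 16 (git add b.txt): modified={e.txt, f.txt} staged={b.txt}
After op 17 (modify a.txt): modified={a.txt, e.txt, f.txt} staged={b.txt}
After op 18 (modify a.txt): modified={a.txt, e.txt, f.txt} staged={b.txt}
After op 19 (git commit): modified={a.txt, e.txt, f.txt} staged={none}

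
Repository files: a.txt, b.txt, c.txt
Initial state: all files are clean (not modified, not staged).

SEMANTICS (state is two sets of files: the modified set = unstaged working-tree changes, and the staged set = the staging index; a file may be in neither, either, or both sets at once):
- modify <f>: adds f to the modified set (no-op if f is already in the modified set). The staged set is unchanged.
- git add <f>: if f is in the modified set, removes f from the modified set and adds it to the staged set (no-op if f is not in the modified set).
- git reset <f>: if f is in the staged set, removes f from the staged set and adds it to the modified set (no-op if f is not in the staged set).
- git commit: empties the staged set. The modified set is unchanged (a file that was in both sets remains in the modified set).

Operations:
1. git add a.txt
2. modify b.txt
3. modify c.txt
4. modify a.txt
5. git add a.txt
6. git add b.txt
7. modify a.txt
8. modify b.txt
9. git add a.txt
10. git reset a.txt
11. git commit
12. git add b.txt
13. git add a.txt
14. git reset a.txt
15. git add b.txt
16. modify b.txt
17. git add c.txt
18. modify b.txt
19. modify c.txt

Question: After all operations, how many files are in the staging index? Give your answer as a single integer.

Answer: 2

Derivation:
After op 1 (git add a.txt): modified={none} staged={none}
After op 2 (modify b.txt): modified={b.txt} staged={none}
After op 3 (modify c.txt): modified={b.txt, c.txt} staged={none}
After op 4 (modify a.txt): modified={a.txt, b.txt, c.txt} staged={none}
After op 5 (git add a.txt): modified={b.txt, c.txt} staged={a.txt}
After op 6 (git add b.txt): modified={c.txt} staged={a.txt, b.txt}
After op 7 (modify a.txt): modified={a.txt, c.txt} staged={a.txt, b.txt}
After op 8 (modify b.txt): modified={a.txt, b.txt, c.txt} staged={a.txt, b.txt}
After op 9 (git add a.txt): modified={b.txt, c.txt} staged={a.txt, b.txt}
After op 10 (git reset a.txt): modified={a.txt, b.txt, c.txt} staged={b.txt}
After op 11 (git commit): modified={a.txt, b.txt, c.txt} staged={none}
After op 12 (git add b.txt): modified={a.txt, c.txt} staged={b.txt}
After op 13 (git add a.txt): modified={c.txt} staged={a.txt, b.txt}
After op 14 (git reset a.txt): modified={a.txt, c.txt} staged={b.txt}
After op 15 (git add b.txt): modified={a.txt, c.txt} staged={b.txt}
After op 16 (modify b.txt): modified={a.txt, b.txt, c.txt} staged={b.txt}
After op 17 (git add c.txt): modified={a.txt, b.txt} staged={b.txt, c.txt}
After op 18 (modify b.txt): modified={a.txt, b.txt} staged={b.txt, c.txt}
After op 19 (modify c.txt): modified={a.txt, b.txt, c.txt} staged={b.txt, c.txt}
Final staged set: {b.txt, c.txt} -> count=2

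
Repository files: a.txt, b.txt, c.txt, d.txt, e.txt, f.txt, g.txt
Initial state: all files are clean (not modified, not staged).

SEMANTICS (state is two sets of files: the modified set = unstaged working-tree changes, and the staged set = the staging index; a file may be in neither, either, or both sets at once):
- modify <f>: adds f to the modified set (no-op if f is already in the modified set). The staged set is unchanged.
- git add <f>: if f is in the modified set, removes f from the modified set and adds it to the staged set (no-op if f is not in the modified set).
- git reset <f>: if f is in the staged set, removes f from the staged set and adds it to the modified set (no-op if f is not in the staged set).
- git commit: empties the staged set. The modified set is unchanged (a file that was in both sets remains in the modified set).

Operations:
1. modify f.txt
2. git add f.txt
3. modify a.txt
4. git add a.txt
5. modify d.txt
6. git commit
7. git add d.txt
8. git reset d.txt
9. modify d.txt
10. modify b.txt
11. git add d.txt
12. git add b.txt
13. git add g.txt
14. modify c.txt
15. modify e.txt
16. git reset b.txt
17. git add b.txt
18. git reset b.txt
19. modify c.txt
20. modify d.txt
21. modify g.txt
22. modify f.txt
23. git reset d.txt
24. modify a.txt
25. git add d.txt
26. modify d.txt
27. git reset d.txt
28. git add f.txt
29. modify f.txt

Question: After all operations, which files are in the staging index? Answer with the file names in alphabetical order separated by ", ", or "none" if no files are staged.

After op 1 (modify f.txt): modified={f.txt} staged={none}
After op 2 (git add f.txt): modified={none} staged={f.txt}
After op 3 (modify a.txt): modified={a.txt} staged={f.txt}
After op 4 (git add a.txt): modified={none} staged={a.txt, f.txt}
After op 5 (modify d.txt): modified={d.txt} staged={a.txt, f.txt}
After op 6 (git commit): modified={d.txt} staged={none}
After op 7 (git add d.txt): modified={none} staged={d.txt}
After op 8 (git reset d.txt): modified={d.txt} staged={none}
After op 9 (modify d.txt): modified={d.txt} staged={none}
After op 10 (modify b.txt): modified={b.txt, d.txt} staged={none}
After op 11 (git add d.txt): modified={b.txt} staged={d.txt}
After op 12 (git add b.txt): modified={none} staged={b.txt, d.txt}
After op 13 (git add g.txt): modified={none} staged={b.txt, d.txt}
After op 14 (modify c.txt): modified={c.txt} staged={b.txt, d.txt}
After op 15 (modify e.txt): modified={c.txt, e.txt} staged={b.txt, d.txt}
After op 16 (git reset b.txt): modified={b.txt, c.txt, e.txt} staged={d.txt}
After op 17 (git add b.txt): modified={c.txt, e.txt} staged={b.txt, d.txt}
After op 18 (git reset b.txt): modified={b.txt, c.txt, e.txt} staged={d.txt}
After op 19 (modify c.txt): modified={b.txt, c.txt, e.txt} staged={d.txt}
After op 20 (modify d.txt): modified={b.txt, c.txt, d.txt, e.txt} staged={d.txt}
After op 21 (modify g.txt): modified={b.txt, c.txt, d.txt, e.txt, g.txt} staged={d.txt}
After op 22 (modify f.txt): modified={b.txt, c.txt, d.txt, e.txt, f.txt, g.txt} staged={d.txt}
After op 23 (git reset d.txt): modified={b.txt, c.txt, d.txt, e.txt, f.txt, g.txt} staged={none}
After op 24 (modify a.txt): modified={a.txt, b.txt, c.txt, d.txt, e.txt, f.txt, g.txt} staged={none}
After op 25 (git add d.txt): modified={a.txt, b.txt, c.txt, e.txt, f.txt, g.txt} staged={d.txt}
After op 26 (modify d.txt): modified={a.txt, b.txt, c.txt, d.txt, e.txt, f.txt, g.txt} staged={d.txt}
After op 27 (git reset d.txt): modified={a.txt, b.txt, c.txt, d.txt, e.txt, f.txt, g.txt} staged={none}
After op 28 (git add f.txt): modified={a.txt, b.txt, c.txt, d.txt, e.txt, g.txt} staged={f.txt}
After op 29 (modify f.txt): modified={a.txt, b.txt, c.txt, d.txt, e.txt, f.txt, g.txt} staged={f.txt}

Answer: f.txt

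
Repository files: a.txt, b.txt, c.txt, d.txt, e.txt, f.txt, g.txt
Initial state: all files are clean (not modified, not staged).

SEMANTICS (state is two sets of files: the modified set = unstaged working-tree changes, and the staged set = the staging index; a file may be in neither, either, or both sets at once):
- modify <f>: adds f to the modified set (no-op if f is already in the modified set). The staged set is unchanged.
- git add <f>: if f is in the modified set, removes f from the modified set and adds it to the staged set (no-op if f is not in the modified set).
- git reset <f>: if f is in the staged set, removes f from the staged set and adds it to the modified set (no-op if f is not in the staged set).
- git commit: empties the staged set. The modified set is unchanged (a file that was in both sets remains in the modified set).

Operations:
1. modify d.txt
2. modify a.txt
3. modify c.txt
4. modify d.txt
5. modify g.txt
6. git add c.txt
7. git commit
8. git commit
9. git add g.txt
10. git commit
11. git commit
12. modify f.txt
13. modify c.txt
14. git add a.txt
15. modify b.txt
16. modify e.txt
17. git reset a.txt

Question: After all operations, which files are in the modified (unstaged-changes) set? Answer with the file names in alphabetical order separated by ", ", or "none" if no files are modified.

Answer: a.txt, b.txt, c.txt, d.txt, e.txt, f.txt

Derivation:
After op 1 (modify d.txt): modified={d.txt} staged={none}
After op 2 (modify a.txt): modified={a.txt, d.txt} staged={none}
After op 3 (modify c.txt): modified={a.txt, c.txt, d.txt} staged={none}
After op 4 (modify d.txt): modified={a.txt, c.txt, d.txt} staged={none}
After op 5 (modify g.txt): modified={a.txt, c.txt, d.txt, g.txt} staged={none}
After op 6 (git add c.txt): modified={a.txt, d.txt, g.txt} staged={c.txt}
After op 7 (git commit): modified={a.txt, d.txt, g.txt} staged={none}
After op 8 (git commit): modified={a.txt, d.txt, g.txt} staged={none}
After op 9 (git add g.txt): modified={a.txt, d.txt} staged={g.txt}
After op 10 (git commit): modified={a.txt, d.txt} staged={none}
After op 11 (git commit): modified={a.txt, d.txt} staged={none}
After op 12 (modify f.txt): modified={a.txt, d.txt, f.txt} staged={none}
After op 13 (modify c.txt): modified={a.txt, c.txt, d.txt, f.txt} staged={none}
After op 14 (git add a.txt): modified={c.txt, d.txt, f.txt} staged={a.txt}
After op 15 (modify b.txt): modified={b.txt, c.txt, d.txt, f.txt} staged={a.txt}
After op 16 (modify e.txt): modified={b.txt, c.txt, d.txt, e.txt, f.txt} staged={a.txt}
After op 17 (git reset a.txt): modified={a.txt, b.txt, c.txt, d.txt, e.txt, f.txt} staged={none}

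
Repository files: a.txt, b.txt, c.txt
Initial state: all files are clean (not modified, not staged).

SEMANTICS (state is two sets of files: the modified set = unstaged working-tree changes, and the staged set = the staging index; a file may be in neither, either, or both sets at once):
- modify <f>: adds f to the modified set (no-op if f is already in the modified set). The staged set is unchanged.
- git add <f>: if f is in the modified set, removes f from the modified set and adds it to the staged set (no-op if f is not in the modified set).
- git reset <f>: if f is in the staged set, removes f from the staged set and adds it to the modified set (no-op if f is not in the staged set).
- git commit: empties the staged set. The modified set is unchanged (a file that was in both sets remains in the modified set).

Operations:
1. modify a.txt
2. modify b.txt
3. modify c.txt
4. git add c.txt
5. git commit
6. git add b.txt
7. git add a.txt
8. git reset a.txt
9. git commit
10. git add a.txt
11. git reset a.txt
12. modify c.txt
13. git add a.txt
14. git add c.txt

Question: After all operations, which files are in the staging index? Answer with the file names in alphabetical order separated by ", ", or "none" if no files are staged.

After op 1 (modify a.txt): modified={a.txt} staged={none}
After op 2 (modify b.txt): modified={a.txt, b.txt} staged={none}
After op 3 (modify c.txt): modified={a.txt, b.txt, c.txt} staged={none}
After op 4 (git add c.txt): modified={a.txt, b.txt} staged={c.txt}
After op 5 (git commit): modified={a.txt, b.txt} staged={none}
After op 6 (git add b.txt): modified={a.txt} staged={b.txt}
After op 7 (git add a.txt): modified={none} staged={a.txt, b.txt}
After op 8 (git reset a.txt): modified={a.txt} staged={b.txt}
After op 9 (git commit): modified={a.txt} staged={none}
After op 10 (git add a.txt): modified={none} staged={a.txt}
After op 11 (git reset a.txt): modified={a.txt} staged={none}
After op 12 (modify c.txt): modified={a.txt, c.txt} staged={none}
After op 13 (git add a.txt): modified={c.txt} staged={a.txt}
After op 14 (git add c.txt): modified={none} staged={a.txt, c.txt}

Answer: a.txt, c.txt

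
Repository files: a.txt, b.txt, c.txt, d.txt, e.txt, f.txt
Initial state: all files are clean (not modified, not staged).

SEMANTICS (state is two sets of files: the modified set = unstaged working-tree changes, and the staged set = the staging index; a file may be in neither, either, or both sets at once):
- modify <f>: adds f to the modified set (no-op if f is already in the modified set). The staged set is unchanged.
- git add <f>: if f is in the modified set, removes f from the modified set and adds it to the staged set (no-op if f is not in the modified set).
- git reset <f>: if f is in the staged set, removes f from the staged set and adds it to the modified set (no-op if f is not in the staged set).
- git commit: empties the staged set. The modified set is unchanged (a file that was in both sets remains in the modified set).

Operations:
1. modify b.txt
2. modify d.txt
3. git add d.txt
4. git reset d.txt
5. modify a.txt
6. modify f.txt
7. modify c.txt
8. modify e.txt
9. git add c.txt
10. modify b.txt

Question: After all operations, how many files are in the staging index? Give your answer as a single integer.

Answer: 1

Derivation:
After op 1 (modify b.txt): modified={b.txt} staged={none}
After op 2 (modify d.txt): modified={b.txt, d.txt} staged={none}
After op 3 (git add d.txt): modified={b.txt} staged={d.txt}
After op 4 (git reset d.txt): modified={b.txt, d.txt} staged={none}
After op 5 (modify a.txt): modified={a.txt, b.txt, d.txt} staged={none}
After op 6 (modify f.txt): modified={a.txt, b.txt, d.txt, f.txt} staged={none}
After op 7 (modify c.txt): modified={a.txt, b.txt, c.txt, d.txt, f.txt} staged={none}
After op 8 (modify e.txt): modified={a.txt, b.txt, c.txt, d.txt, e.txt, f.txt} staged={none}
After op 9 (git add c.txt): modified={a.txt, b.txt, d.txt, e.txt, f.txt} staged={c.txt}
After op 10 (modify b.txt): modified={a.txt, b.txt, d.txt, e.txt, f.txt} staged={c.txt}
Final staged set: {c.txt} -> count=1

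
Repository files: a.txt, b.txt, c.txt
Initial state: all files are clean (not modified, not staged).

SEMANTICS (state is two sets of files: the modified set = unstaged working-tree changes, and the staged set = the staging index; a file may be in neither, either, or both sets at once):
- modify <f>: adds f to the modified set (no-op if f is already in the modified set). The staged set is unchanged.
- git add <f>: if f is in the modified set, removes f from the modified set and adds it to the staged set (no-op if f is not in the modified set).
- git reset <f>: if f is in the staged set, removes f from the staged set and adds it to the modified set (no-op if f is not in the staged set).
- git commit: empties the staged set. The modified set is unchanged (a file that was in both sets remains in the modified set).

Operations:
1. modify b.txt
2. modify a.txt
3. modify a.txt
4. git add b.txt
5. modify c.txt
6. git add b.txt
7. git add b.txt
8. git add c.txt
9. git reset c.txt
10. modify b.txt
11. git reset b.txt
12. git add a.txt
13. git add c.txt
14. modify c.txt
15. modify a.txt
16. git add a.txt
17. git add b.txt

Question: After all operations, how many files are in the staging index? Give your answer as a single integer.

After op 1 (modify b.txt): modified={b.txt} staged={none}
After op 2 (modify a.txt): modified={a.txt, b.txt} staged={none}
After op 3 (modify a.txt): modified={a.txt, b.txt} staged={none}
After op 4 (git add b.txt): modified={a.txt} staged={b.txt}
After op 5 (modify c.txt): modified={a.txt, c.txt} staged={b.txt}
After op 6 (git add b.txt): modified={a.txt, c.txt} staged={b.txt}
After op 7 (git add b.txt): modified={a.txt, c.txt} staged={b.txt}
After op 8 (git add c.txt): modified={a.txt} staged={b.txt, c.txt}
After op 9 (git reset c.txt): modified={a.txt, c.txt} staged={b.txt}
After op 10 (modify b.txt): modified={a.txt, b.txt, c.txt} staged={b.txt}
After op 11 (git reset b.txt): modified={a.txt, b.txt, c.txt} staged={none}
After op 12 (git add a.txt): modified={b.txt, c.txt} staged={a.txt}
After op 13 (git add c.txt): modified={b.txt} staged={a.txt, c.txt}
After op 14 (modify c.txt): modified={b.txt, c.txt} staged={a.txt, c.txt}
After op 15 (modify a.txt): modified={a.txt, b.txt, c.txt} staged={a.txt, c.txt}
After op 16 (git add a.txt): modified={b.txt, c.txt} staged={a.txt, c.txt}
After op 17 (git add b.txt): modified={c.txt} staged={a.txt, b.txt, c.txt}
Final staged set: {a.txt, b.txt, c.txt} -> count=3

Answer: 3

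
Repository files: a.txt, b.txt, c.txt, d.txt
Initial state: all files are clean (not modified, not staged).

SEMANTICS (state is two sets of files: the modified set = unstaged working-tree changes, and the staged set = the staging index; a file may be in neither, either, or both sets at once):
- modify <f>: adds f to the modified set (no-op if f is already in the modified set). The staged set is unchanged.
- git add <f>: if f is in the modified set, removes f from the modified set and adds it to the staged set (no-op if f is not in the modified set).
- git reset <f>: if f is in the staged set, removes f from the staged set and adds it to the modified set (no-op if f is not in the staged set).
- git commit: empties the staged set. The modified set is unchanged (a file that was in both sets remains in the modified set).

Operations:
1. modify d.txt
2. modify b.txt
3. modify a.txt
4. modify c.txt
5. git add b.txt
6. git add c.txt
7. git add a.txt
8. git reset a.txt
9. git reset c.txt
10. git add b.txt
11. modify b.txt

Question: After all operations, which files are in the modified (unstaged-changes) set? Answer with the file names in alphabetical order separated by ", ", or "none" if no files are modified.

After op 1 (modify d.txt): modified={d.txt} staged={none}
After op 2 (modify b.txt): modified={b.txt, d.txt} staged={none}
After op 3 (modify a.txt): modified={a.txt, b.txt, d.txt} staged={none}
After op 4 (modify c.txt): modified={a.txt, b.txt, c.txt, d.txt} staged={none}
After op 5 (git add b.txt): modified={a.txt, c.txt, d.txt} staged={b.txt}
After op 6 (git add c.txt): modified={a.txt, d.txt} staged={b.txt, c.txt}
After op 7 (git add a.txt): modified={d.txt} staged={a.txt, b.txt, c.txt}
After op 8 (git reset a.txt): modified={a.txt, d.txt} staged={b.txt, c.txt}
After op 9 (git reset c.txt): modified={a.txt, c.txt, d.txt} staged={b.txt}
After op 10 (git add b.txt): modified={a.txt, c.txt, d.txt} staged={b.txt}
After op 11 (modify b.txt): modified={a.txt, b.txt, c.txt, d.txt} staged={b.txt}

Answer: a.txt, b.txt, c.txt, d.txt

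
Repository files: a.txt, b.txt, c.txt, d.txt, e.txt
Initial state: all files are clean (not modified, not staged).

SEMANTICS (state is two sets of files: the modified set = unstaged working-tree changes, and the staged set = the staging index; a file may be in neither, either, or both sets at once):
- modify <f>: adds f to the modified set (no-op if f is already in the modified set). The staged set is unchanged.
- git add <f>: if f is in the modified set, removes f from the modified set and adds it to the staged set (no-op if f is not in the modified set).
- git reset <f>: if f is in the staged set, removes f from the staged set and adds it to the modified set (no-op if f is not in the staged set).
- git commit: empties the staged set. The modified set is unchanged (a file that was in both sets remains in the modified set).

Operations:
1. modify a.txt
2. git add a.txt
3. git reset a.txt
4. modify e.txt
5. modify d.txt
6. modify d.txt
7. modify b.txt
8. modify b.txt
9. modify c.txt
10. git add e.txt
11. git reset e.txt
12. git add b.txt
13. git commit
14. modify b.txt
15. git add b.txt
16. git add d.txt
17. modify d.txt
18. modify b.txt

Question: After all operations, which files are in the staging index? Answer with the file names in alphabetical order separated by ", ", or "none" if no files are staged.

After op 1 (modify a.txt): modified={a.txt} staged={none}
After op 2 (git add a.txt): modified={none} staged={a.txt}
After op 3 (git reset a.txt): modified={a.txt} staged={none}
After op 4 (modify e.txt): modified={a.txt, e.txt} staged={none}
After op 5 (modify d.txt): modified={a.txt, d.txt, e.txt} staged={none}
After op 6 (modify d.txt): modified={a.txt, d.txt, e.txt} staged={none}
After op 7 (modify b.txt): modified={a.txt, b.txt, d.txt, e.txt} staged={none}
After op 8 (modify b.txt): modified={a.txt, b.txt, d.txt, e.txt} staged={none}
After op 9 (modify c.txt): modified={a.txt, b.txt, c.txt, d.txt, e.txt} staged={none}
After op 10 (git add e.txt): modified={a.txt, b.txt, c.txt, d.txt} staged={e.txt}
After op 11 (git reset e.txt): modified={a.txt, b.txt, c.txt, d.txt, e.txt} staged={none}
After op 12 (git add b.txt): modified={a.txt, c.txt, d.txt, e.txt} staged={b.txt}
After op 13 (git commit): modified={a.txt, c.txt, d.txt, e.txt} staged={none}
After op 14 (modify b.txt): modified={a.txt, b.txt, c.txt, d.txt, e.txt} staged={none}
After op 15 (git add b.txt): modified={a.txt, c.txt, d.txt, e.txt} staged={b.txt}
After op 16 (git add d.txt): modified={a.txt, c.txt, e.txt} staged={b.txt, d.txt}
After op 17 (modify d.txt): modified={a.txt, c.txt, d.txt, e.txt} staged={b.txt, d.txt}
After op 18 (modify b.txt): modified={a.txt, b.txt, c.txt, d.txt, e.txt} staged={b.txt, d.txt}

Answer: b.txt, d.txt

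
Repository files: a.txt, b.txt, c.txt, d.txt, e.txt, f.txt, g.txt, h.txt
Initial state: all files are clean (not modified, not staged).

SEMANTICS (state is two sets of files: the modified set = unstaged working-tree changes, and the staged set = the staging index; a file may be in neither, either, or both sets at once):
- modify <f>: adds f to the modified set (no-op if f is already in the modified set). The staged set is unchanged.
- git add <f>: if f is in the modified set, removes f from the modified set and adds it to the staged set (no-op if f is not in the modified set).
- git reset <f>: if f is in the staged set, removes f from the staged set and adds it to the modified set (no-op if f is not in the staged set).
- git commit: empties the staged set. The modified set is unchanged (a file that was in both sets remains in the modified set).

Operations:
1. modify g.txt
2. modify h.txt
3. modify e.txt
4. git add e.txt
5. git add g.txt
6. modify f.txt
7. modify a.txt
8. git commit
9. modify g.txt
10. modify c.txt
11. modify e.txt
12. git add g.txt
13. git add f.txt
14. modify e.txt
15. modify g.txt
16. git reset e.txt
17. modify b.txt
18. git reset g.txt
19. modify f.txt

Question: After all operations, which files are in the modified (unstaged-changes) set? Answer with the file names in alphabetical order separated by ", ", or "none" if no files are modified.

After op 1 (modify g.txt): modified={g.txt} staged={none}
After op 2 (modify h.txt): modified={g.txt, h.txt} staged={none}
After op 3 (modify e.txt): modified={e.txt, g.txt, h.txt} staged={none}
After op 4 (git add e.txt): modified={g.txt, h.txt} staged={e.txt}
After op 5 (git add g.txt): modified={h.txt} staged={e.txt, g.txt}
After op 6 (modify f.txt): modified={f.txt, h.txt} staged={e.txt, g.txt}
After op 7 (modify a.txt): modified={a.txt, f.txt, h.txt} staged={e.txt, g.txt}
After op 8 (git commit): modified={a.txt, f.txt, h.txt} staged={none}
After op 9 (modify g.txt): modified={a.txt, f.txt, g.txt, h.txt} staged={none}
After op 10 (modify c.txt): modified={a.txt, c.txt, f.txt, g.txt, h.txt} staged={none}
After op 11 (modify e.txt): modified={a.txt, c.txt, e.txt, f.txt, g.txt, h.txt} staged={none}
After op 12 (git add g.txt): modified={a.txt, c.txt, e.txt, f.txt, h.txt} staged={g.txt}
After op 13 (git add f.txt): modified={a.txt, c.txt, e.txt, h.txt} staged={f.txt, g.txt}
After op 14 (modify e.txt): modified={a.txt, c.txt, e.txt, h.txt} staged={f.txt, g.txt}
After op 15 (modify g.txt): modified={a.txt, c.txt, e.txt, g.txt, h.txt} staged={f.txt, g.txt}
After op 16 (git reset e.txt): modified={a.txt, c.txt, e.txt, g.txt, h.txt} staged={f.txt, g.txt}
After op 17 (modify b.txt): modified={a.txt, b.txt, c.txt, e.txt, g.txt, h.txt} staged={f.txt, g.txt}
After op 18 (git reset g.txt): modified={a.txt, b.txt, c.txt, e.txt, g.txt, h.txt} staged={f.txt}
After op 19 (modify f.txt): modified={a.txt, b.txt, c.txt, e.txt, f.txt, g.txt, h.txt} staged={f.txt}

Answer: a.txt, b.txt, c.txt, e.txt, f.txt, g.txt, h.txt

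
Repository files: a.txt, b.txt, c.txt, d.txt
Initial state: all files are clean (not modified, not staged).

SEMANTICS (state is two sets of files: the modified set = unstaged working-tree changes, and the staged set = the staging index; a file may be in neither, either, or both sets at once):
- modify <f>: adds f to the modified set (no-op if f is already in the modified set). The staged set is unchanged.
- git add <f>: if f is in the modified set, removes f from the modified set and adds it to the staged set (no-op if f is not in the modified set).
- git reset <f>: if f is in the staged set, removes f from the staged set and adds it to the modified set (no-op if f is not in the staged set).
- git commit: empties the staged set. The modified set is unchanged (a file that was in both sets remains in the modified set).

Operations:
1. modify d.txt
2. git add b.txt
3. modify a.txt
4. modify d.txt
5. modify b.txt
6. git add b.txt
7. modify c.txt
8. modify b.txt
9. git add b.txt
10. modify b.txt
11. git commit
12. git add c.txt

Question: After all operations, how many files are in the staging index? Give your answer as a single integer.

Answer: 1

Derivation:
After op 1 (modify d.txt): modified={d.txt} staged={none}
After op 2 (git add b.txt): modified={d.txt} staged={none}
After op 3 (modify a.txt): modified={a.txt, d.txt} staged={none}
After op 4 (modify d.txt): modified={a.txt, d.txt} staged={none}
After op 5 (modify b.txt): modified={a.txt, b.txt, d.txt} staged={none}
After op 6 (git add b.txt): modified={a.txt, d.txt} staged={b.txt}
After op 7 (modify c.txt): modified={a.txt, c.txt, d.txt} staged={b.txt}
After op 8 (modify b.txt): modified={a.txt, b.txt, c.txt, d.txt} staged={b.txt}
After op 9 (git add b.txt): modified={a.txt, c.txt, d.txt} staged={b.txt}
After op 10 (modify b.txt): modified={a.txt, b.txt, c.txt, d.txt} staged={b.txt}
After op 11 (git commit): modified={a.txt, b.txt, c.txt, d.txt} staged={none}
After op 12 (git add c.txt): modified={a.txt, b.txt, d.txt} staged={c.txt}
Final staged set: {c.txt} -> count=1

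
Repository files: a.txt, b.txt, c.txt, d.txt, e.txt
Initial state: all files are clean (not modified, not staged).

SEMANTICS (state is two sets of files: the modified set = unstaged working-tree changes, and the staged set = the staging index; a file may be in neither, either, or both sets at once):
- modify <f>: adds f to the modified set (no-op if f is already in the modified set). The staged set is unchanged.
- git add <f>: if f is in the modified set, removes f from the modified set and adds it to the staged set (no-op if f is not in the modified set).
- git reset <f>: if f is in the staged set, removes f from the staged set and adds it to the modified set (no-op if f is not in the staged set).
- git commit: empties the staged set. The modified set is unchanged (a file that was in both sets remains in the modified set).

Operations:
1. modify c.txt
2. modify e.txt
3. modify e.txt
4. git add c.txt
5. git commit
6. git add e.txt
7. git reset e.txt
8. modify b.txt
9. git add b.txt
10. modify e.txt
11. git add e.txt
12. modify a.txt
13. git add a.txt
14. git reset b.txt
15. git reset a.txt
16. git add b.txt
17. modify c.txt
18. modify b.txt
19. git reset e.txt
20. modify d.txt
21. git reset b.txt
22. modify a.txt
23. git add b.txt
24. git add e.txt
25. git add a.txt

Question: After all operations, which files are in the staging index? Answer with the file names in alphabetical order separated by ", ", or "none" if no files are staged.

Answer: a.txt, b.txt, e.txt

Derivation:
After op 1 (modify c.txt): modified={c.txt} staged={none}
After op 2 (modify e.txt): modified={c.txt, e.txt} staged={none}
After op 3 (modify e.txt): modified={c.txt, e.txt} staged={none}
After op 4 (git add c.txt): modified={e.txt} staged={c.txt}
After op 5 (git commit): modified={e.txt} staged={none}
After op 6 (git add e.txt): modified={none} staged={e.txt}
After op 7 (git reset e.txt): modified={e.txt} staged={none}
After op 8 (modify b.txt): modified={b.txt, e.txt} staged={none}
After op 9 (git add b.txt): modified={e.txt} staged={b.txt}
After op 10 (modify e.txt): modified={e.txt} staged={b.txt}
After op 11 (git add e.txt): modified={none} staged={b.txt, e.txt}
After op 12 (modify a.txt): modified={a.txt} staged={b.txt, e.txt}
After op 13 (git add a.txt): modified={none} staged={a.txt, b.txt, e.txt}
After op 14 (git reset b.txt): modified={b.txt} staged={a.txt, e.txt}
After op 15 (git reset a.txt): modified={a.txt, b.txt} staged={e.txt}
After op 16 (git add b.txt): modified={a.txt} staged={b.txt, e.txt}
After op 17 (modify c.txt): modified={a.txt, c.txt} staged={b.txt, e.txt}
After op 18 (modify b.txt): modified={a.txt, b.txt, c.txt} staged={b.txt, e.txt}
After op 19 (git reset e.txt): modified={a.txt, b.txt, c.txt, e.txt} staged={b.txt}
After op 20 (modify d.txt): modified={a.txt, b.txt, c.txt, d.txt, e.txt} staged={b.txt}
After op 21 (git reset b.txt): modified={a.txt, b.txt, c.txt, d.txt, e.txt} staged={none}
After op 22 (modify a.txt): modified={a.txt, b.txt, c.txt, d.txt, e.txt} staged={none}
After op 23 (git add b.txt): modified={a.txt, c.txt, d.txt, e.txt} staged={b.txt}
After op 24 (git add e.txt): modified={a.txt, c.txt, d.txt} staged={b.txt, e.txt}
After op 25 (git add a.txt): modified={c.txt, d.txt} staged={a.txt, b.txt, e.txt}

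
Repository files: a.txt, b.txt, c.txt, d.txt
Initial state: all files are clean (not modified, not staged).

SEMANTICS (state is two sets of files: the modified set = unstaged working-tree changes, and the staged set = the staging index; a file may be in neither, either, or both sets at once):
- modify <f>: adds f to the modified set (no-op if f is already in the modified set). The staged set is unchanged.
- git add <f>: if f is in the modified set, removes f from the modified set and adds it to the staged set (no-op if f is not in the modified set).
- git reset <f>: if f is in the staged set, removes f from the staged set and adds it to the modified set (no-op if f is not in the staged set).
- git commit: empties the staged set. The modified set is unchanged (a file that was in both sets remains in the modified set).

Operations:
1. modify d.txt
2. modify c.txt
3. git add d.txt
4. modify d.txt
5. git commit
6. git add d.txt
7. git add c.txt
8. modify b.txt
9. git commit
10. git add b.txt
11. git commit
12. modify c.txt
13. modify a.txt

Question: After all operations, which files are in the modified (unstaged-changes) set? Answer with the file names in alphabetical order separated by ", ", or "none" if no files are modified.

After op 1 (modify d.txt): modified={d.txt} staged={none}
After op 2 (modify c.txt): modified={c.txt, d.txt} staged={none}
After op 3 (git add d.txt): modified={c.txt} staged={d.txt}
After op 4 (modify d.txt): modified={c.txt, d.txt} staged={d.txt}
After op 5 (git commit): modified={c.txt, d.txt} staged={none}
After op 6 (git add d.txt): modified={c.txt} staged={d.txt}
After op 7 (git add c.txt): modified={none} staged={c.txt, d.txt}
After op 8 (modify b.txt): modified={b.txt} staged={c.txt, d.txt}
After op 9 (git commit): modified={b.txt} staged={none}
After op 10 (git add b.txt): modified={none} staged={b.txt}
After op 11 (git commit): modified={none} staged={none}
After op 12 (modify c.txt): modified={c.txt} staged={none}
After op 13 (modify a.txt): modified={a.txt, c.txt} staged={none}

Answer: a.txt, c.txt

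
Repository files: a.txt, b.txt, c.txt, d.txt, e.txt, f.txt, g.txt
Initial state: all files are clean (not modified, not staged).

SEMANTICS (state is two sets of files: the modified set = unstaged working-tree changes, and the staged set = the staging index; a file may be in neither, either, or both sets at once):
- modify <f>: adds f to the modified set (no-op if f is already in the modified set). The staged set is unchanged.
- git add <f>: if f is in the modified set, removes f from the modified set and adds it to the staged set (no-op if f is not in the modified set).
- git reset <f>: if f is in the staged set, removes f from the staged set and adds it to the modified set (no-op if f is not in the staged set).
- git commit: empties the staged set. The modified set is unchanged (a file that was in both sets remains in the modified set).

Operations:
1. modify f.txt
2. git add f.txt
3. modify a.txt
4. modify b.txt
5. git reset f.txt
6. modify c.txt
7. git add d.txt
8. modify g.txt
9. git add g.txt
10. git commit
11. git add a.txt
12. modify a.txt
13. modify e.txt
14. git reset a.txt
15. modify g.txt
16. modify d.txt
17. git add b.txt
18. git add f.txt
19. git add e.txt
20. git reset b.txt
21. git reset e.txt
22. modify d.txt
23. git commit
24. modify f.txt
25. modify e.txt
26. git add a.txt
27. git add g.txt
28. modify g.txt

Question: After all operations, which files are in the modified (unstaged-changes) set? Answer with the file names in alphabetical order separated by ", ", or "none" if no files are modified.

After op 1 (modify f.txt): modified={f.txt} staged={none}
After op 2 (git add f.txt): modified={none} staged={f.txt}
After op 3 (modify a.txt): modified={a.txt} staged={f.txt}
After op 4 (modify b.txt): modified={a.txt, b.txt} staged={f.txt}
After op 5 (git reset f.txt): modified={a.txt, b.txt, f.txt} staged={none}
After op 6 (modify c.txt): modified={a.txt, b.txt, c.txt, f.txt} staged={none}
After op 7 (git add d.txt): modified={a.txt, b.txt, c.txt, f.txt} staged={none}
After op 8 (modify g.txt): modified={a.txt, b.txt, c.txt, f.txt, g.txt} staged={none}
After op 9 (git add g.txt): modified={a.txt, b.txt, c.txt, f.txt} staged={g.txt}
After op 10 (git commit): modified={a.txt, b.txt, c.txt, f.txt} staged={none}
After op 11 (git add a.txt): modified={b.txt, c.txt, f.txt} staged={a.txt}
After op 12 (modify a.txt): modified={a.txt, b.txt, c.txt, f.txt} staged={a.txt}
After op 13 (modify e.txt): modified={a.txt, b.txt, c.txt, e.txt, f.txt} staged={a.txt}
After op 14 (git reset a.txt): modified={a.txt, b.txt, c.txt, e.txt, f.txt} staged={none}
After op 15 (modify g.txt): modified={a.txt, b.txt, c.txt, e.txt, f.txt, g.txt} staged={none}
After op 16 (modify d.txt): modified={a.txt, b.txt, c.txt, d.txt, e.txt, f.txt, g.txt} staged={none}
After op 17 (git add b.txt): modified={a.txt, c.txt, d.txt, e.txt, f.txt, g.txt} staged={b.txt}
After op 18 (git add f.txt): modified={a.txt, c.txt, d.txt, e.txt, g.txt} staged={b.txt, f.txt}
After op 19 (git add e.txt): modified={a.txt, c.txt, d.txt, g.txt} staged={b.txt, e.txt, f.txt}
After op 20 (git reset b.txt): modified={a.txt, b.txt, c.txt, d.txt, g.txt} staged={e.txt, f.txt}
After op 21 (git reset e.txt): modified={a.txt, b.txt, c.txt, d.txt, e.txt, g.txt} staged={f.txt}
After op 22 (modify d.txt): modified={a.txt, b.txt, c.txt, d.txt, e.txt, g.txt} staged={f.txt}
After op 23 (git commit): modified={a.txt, b.txt, c.txt, d.txt, e.txt, g.txt} staged={none}
After op 24 (modify f.txt): modified={a.txt, b.txt, c.txt, d.txt, e.txt, f.txt, g.txt} staged={none}
After op 25 (modify e.txt): modified={a.txt, b.txt, c.txt, d.txt, e.txt, f.txt, g.txt} staged={none}
After op 26 (git add a.txt): modified={b.txt, c.txt, d.txt, e.txt, f.txt, g.txt} staged={a.txt}
After op 27 (git add g.txt): modified={b.txt, c.txt, d.txt, e.txt, f.txt} staged={a.txt, g.txt}
After op 28 (modify g.txt): modified={b.txt, c.txt, d.txt, e.txt, f.txt, g.txt} staged={a.txt, g.txt}

Answer: b.txt, c.txt, d.txt, e.txt, f.txt, g.txt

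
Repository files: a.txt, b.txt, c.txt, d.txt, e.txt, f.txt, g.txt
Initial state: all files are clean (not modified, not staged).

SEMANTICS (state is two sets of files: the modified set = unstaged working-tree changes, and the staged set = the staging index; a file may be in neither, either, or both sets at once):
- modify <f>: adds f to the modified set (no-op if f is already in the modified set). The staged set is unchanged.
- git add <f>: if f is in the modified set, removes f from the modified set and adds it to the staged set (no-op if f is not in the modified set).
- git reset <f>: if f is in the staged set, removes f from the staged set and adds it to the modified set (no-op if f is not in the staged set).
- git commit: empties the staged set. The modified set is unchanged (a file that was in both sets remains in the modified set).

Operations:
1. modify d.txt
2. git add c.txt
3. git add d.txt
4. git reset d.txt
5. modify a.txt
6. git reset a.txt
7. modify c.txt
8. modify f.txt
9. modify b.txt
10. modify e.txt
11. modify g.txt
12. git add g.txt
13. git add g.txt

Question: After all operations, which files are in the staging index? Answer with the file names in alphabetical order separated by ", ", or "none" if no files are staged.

Answer: g.txt

Derivation:
After op 1 (modify d.txt): modified={d.txt} staged={none}
After op 2 (git add c.txt): modified={d.txt} staged={none}
After op 3 (git add d.txt): modified={none} staged={d.txt}
After op 4 (git reset d.txt): modified={d.txt} staged={none}
After op 5 (modify a.txt): modified={a.txt, d.txt} staged={none}
After op 6 (git reset a.txt): modified={a.txt, d.txt} staged={none}
After op 7 (modify c.txt): modified={a.txt, c.txt, d.txt} staged={none}
After op 8 (modify f.txt): modified={a.txt, c.txt, d.txt, f.txt} staged={none}
After op 9 (modify b.txt): modified={a.txt, b.txt, c.txt, d.txt, f.txt} staged={none}
After op 10 (modify e.txt): modified={a.txt, b.txt, c.txt, d.txt, e.txt, f.txt} staged={none}
After op 11 (modify g.txt): modified={a.txt, b.txt, c.txt, d.txt, e.txt, f.txt, g.txt} staged={none}
After op 12 (git add g.txt): modified={a.txt, b.txt, c.txt, d.txt, e.txt, f.txt} staged={g.txt}
After op 13 (git add g.txt): modified={a.txt, b.txt, c.txt, d.txt, e.txt, f.txt} staged={g.txt}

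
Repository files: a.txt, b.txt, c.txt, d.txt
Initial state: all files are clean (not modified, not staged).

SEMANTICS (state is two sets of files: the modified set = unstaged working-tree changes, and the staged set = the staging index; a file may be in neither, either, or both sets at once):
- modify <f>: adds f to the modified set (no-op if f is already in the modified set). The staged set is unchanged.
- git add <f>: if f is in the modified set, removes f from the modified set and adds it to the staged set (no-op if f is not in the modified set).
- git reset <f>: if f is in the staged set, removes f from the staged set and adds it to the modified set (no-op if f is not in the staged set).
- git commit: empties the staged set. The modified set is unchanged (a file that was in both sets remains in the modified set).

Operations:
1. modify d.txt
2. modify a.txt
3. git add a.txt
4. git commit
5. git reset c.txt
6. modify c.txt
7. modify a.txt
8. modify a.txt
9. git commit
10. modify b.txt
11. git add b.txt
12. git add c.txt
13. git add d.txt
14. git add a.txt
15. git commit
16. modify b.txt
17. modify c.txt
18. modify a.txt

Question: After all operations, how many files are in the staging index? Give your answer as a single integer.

After op 1 (modify d.txt): modified={d.txt} staged={none}
After op 2 (modify a.txt): modified={a.txt, d.txt} staged={none}
After op 3 (git add a.txt): modified={d.txt} staged={a.txt}
After op 4 (git commit): modified={d.txt} staged={none}
After op 5 (git reset c.txt): modified={d.txt} staged={none}
After op 6 (modify c.txt): modified={c.txt, d.txt} staged={none}
After op 7 (modify a.txt): modified={a.txt, c.txt, d.txt} staged={none}
After op 8 (modify a.txt): modified={a.txt, c.txt, d.txt} staged={none}
After op 9 (git commit): modified={a.txt, c.txt, d.txt} staged={none}
After op 10 (modify b.txt): modified={a.txt, b.txt, c.txt, d.txt} staged={none}
After op 11 (git add b.txt): modified={a.txt, c.txt, d.txt} staged={b.txt}
After op 12 (git add c.txt): modified={a.txt, d.txt} staged={b.txt, c.txt}
After op 13 (git add d.txt): modified={a.txt} staged={b.txt, c.txt, d.txt}
After op 14 (git add a.txt): modified={none} staged={a.txt, b.txt, c.txt, d.txt}
After op 15 (git commit): modified={none} staged={none}
After op 16 (modify b.txt): modified={b.txt} staged={none}
After op 17 (modify c.txt): modified={b.txt, c.txt} staged={none}
After op 18 (modify a.txt): modified={a.txt, b.txt, c.txt} staged={none}
Final staged set: {none} -> count=0

Answer: 0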